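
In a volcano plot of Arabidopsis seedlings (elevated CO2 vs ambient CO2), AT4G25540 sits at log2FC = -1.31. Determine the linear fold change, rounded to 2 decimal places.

0.40

Fold change = 2^(-1.31) = 0.403
That is, AT4G25540 drops to 40.3% of the ambient CO2 level.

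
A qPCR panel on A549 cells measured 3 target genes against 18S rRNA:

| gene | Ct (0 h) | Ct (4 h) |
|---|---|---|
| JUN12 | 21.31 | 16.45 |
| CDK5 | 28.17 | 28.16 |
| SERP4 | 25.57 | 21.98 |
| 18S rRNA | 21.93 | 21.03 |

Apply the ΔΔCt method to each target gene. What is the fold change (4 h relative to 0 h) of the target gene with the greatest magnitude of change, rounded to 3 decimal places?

JUN12: ΔΔCt = (16.45−21.03) − (21.31−21.93) = -4.58 − (-0.62) = -3.96; fold change = 2^3.96 = 15.562
CDK5: ΔΔCt = (28.16−21.03) − (28.17−21.93) = 7.13 − 6.24 = 0.89; fold change = 2^-0.89 = 0.540
SERP4: ΔΔCt = (21.98−21.03) − (25.57−21.93) = 0.95 − 3.64 = -2.69; fold change = 2^2.69 = 6.453
JUN12 has the largest |ΔΔCt| = 3.96.

15.562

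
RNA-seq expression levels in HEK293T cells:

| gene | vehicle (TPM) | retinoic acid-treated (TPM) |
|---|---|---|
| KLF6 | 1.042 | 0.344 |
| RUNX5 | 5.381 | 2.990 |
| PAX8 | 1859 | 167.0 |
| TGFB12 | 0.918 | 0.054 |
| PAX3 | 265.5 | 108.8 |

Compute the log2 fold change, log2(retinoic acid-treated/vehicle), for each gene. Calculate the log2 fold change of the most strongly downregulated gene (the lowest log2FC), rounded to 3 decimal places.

log2(0.344/1.042) = -1.599  (KLF6)
log2(2.990/5.381) = -0.848  (RUNX5)
log2(167.0/1859) = -3.477  (PAX8)
log2(0.054/0.918) = -4.087  (TGFB12)
log2(108.8/265.5) = -1.287  (PAX3)
TGFB12 is most strongly downregulated.

-4.087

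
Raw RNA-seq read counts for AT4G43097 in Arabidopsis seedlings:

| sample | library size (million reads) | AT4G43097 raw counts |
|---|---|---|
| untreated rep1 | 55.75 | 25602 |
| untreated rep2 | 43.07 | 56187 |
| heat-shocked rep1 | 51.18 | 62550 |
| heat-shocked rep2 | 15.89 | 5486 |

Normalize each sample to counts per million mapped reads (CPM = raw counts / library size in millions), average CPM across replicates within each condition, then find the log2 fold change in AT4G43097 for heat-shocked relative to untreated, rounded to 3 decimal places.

CPM(untreated rep1) = 25602 / 55.75 = 459.2287
CPM(untreated rep2) = 56187 / 43.07 = 1304.5507
CPM(heat-shocked rep1) = 62550 / 51.18 = 1222.1571
CPM(heat-shocked rep2) = 5486 / 15.89 = 345.2486
mean CPM(untreated) = 881.8897; mean CPM(heat-shocked) = 783.7028
Fold change = 783.7028 / 881.8897 = 0.88866
log2(0.88866) = -0.1703

-0.170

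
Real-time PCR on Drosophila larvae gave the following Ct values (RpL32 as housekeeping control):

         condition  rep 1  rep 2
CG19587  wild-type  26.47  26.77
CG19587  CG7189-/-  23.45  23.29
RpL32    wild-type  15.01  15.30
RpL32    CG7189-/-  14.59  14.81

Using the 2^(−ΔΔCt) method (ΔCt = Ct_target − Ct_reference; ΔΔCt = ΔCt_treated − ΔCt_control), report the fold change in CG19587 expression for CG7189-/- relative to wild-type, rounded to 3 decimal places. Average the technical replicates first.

6.940

Mean Ct: CG19587 wild-type 26.620; CG19587 CG7189-/- 23.370; RpL32 wild-type 15.155; RpL32 CG7189-/- 14.700
ΔCt(wild-type) = 26.620 − 15.155 = 11.465
ΔCt(CG7189-/-) = 23.370 − 14.700 = 8.670
ΔΔCt = 8.670 − 11.465 = -2.795
Fold change = 2^(−(-2.795)) = 2^2.795 = 6.9403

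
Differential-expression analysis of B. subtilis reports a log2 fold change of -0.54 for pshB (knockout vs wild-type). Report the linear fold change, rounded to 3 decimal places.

0.688

Fold change = 2^(-0.54) = 0.6878
That is, pshB drops to 68.8% of the wild-type level.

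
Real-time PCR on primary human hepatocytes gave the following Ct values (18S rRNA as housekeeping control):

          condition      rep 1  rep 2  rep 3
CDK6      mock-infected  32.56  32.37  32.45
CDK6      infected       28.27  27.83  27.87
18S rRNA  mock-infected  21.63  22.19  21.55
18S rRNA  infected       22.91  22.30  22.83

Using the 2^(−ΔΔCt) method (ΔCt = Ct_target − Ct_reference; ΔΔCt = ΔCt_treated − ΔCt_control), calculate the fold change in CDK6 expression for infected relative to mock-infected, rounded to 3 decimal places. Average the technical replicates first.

41.070

Mean Ct: CDK6 mock-infected 32.460; CDK6 infected 27.990; 18S rRNA mock-infected 21.790; 18S rRNA infected 22.680
ΔCt(mock-infected) = 32.460 − 21.790 = 10.670
ΔCt(infected) = 27.990 − 22.680 = 5.310
ΔΔCt = 5.310 − 10.670 = -5.360
Fold change = 2^(−(-5.360)) = 2^5.360 = 41.0696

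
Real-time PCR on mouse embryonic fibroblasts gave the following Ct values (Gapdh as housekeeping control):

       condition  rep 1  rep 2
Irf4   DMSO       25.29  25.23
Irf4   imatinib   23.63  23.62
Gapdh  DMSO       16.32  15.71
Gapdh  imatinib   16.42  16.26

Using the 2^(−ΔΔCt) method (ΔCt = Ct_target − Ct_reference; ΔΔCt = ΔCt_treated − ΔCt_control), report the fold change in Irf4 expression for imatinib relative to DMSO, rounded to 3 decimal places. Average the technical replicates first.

3.891

Mean Ct: Irf4 DMSO 25.260; Irf4 imatinib 23.625; Gapdh DMSO 16.015; Gapdh imatinib 16.340
ΔCt(DMSO) = 25.260 − 16.015 = 9.245
ΔCt(imatinib) = 23.625 − 16.340 = 7.285
ΔΔCt = 7.285 − 9.245 = -1.960
Fold change = 2^(−(-1.960)) = 2^1.960 = 3.8906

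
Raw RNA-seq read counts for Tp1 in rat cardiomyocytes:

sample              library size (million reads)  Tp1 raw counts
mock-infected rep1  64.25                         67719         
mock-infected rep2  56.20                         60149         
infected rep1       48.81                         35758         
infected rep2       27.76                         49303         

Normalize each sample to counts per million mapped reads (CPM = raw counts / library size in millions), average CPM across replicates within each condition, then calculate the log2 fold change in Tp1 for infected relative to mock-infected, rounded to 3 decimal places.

CPM(mock-infected rep1) = 67719 / 64.25 = 1053.9922
CPM(mock-infected rep2) = 60149 / 56.20 = 1070.2669
CPM(infected rep1) = 35758 / 48.81 = 732.5958
CPM(infected rep2) = 49303 / 27.76 = 1776.0447
mean CPM(mock-infected) = 1062.1296; mean CPM(infected) = 1254.3202
Fold change = 1254.3202 / 1062.1296 = 1.18095
log2(1.18095) = 0.2399

0.240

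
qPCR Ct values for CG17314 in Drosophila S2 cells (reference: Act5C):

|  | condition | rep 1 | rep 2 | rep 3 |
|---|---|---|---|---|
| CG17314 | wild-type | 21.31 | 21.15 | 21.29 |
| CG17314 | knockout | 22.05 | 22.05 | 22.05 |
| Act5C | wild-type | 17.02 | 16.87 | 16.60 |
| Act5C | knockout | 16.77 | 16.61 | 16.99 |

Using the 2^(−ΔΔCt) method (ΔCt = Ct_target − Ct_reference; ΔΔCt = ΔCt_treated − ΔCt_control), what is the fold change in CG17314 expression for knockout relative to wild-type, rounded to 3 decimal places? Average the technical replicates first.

Mean Ct: CG17314 wild-type 21.250; CG17314 knockout 22.050; Act5C wild-type 16.830; Act5C knockout 16.790
ΔCt(wild-type) = 21.250 − 16.830 = 4.420
ΔCt(knockout) = 22.050 − 16.790 = 5.260
ΔΔCt = 5.260 − 4.420 = 0.840
Fold change = 2^(−0.840) = 0.5586

0.559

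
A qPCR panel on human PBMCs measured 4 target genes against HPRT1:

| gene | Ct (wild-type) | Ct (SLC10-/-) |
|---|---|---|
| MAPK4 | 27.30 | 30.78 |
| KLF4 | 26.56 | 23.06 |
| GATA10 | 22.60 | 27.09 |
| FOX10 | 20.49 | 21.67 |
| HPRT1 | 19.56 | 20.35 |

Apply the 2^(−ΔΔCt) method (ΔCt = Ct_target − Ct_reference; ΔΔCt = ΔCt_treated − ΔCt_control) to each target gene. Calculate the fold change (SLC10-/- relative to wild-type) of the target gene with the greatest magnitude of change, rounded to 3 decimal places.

19.562

MAPK4: ΔΔCt = (30.78−20.35) − (27.30−19.56) = 10.43 − 7.74 = 2.69; fold change = 2^-2.69 = 0.155
KLF4: ΔΔCt = (23.06−20.35) − (26.56−19.56) = 2.71 − 7.00 = -4.29; fold change = 2^4.29 = 19.562
GATA10: ΔΔCt = (27.09−20.35) − (22.60−19.56) = 6.74 − 3.04 = 3.70; fold change = 2^-3.70 = 0.077
FOX10: ΔΔCt = (21.67−20.35) − (20.49−19.56) = 1.32 − 0.93 = 0.39; fold change = 2^-0.39 = 0.763
KLF4 has the largest |ΔΔCt| = 4.29.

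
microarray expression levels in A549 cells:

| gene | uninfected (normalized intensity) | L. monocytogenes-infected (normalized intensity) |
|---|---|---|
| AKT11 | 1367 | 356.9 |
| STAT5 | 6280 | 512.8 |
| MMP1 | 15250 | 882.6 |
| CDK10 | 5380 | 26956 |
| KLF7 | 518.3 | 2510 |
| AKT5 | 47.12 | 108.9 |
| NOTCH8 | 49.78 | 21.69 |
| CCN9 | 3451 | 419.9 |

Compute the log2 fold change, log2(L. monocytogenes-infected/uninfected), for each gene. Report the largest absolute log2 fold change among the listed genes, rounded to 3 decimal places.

4.111

log2(356.9/1367) = -1.937  (AKT11)
log2(512.8/6280) = -3.614  (STAT5)
log2(882.6/15250) = -4.111  (MMP1)
log2(26956/5380) = 2.325  (CDK10)
log2(2510/518.3) = 2.276  (KLF7)
log2(108.9/47.12) = 1.209  (AKT5)
log2(21.69/49.78) = -1.199  (NOTCH8)
log2(419.9/3451) = -3.039  (CCN9)
The largest magnitude belongs to MMP1.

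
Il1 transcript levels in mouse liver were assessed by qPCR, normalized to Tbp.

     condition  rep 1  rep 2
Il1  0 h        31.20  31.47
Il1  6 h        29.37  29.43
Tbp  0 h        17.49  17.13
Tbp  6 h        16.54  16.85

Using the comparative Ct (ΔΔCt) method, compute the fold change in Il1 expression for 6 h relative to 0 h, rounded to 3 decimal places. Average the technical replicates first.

Mean Ct: Il1 0 h 31.335; Il1 6 h 29.400; Tbp 0 h 17.310; Tbp 6 h 16.695
ΔCt(0 h) = 31.335 − 17.310 = 14.025
ΔCt(6 h) = 29.400 − 16.695 = 12.705
ΔΔCt = 12.705 − 14.025 = -1.320
Fold change = 2^(−(-1.320)) = 2^1.320 = 2.4967

2.497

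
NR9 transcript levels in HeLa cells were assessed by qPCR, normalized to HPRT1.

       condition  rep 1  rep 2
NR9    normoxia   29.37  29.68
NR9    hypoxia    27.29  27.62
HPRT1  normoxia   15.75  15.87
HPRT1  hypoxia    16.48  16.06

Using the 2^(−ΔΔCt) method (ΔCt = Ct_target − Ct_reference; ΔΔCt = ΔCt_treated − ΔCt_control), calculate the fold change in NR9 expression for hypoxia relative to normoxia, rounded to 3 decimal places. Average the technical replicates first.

Mean Ct: NR9 normoxia 29.525; NR9 hypoxia 27.455; HPRT1 normoxia 15.810; HPRT1 hypoxia 16.270
ΔCt(normoxia) = 29.525 − 15.810 = 13.715
ΔCt(hypoxia) = 27.455 − 16.270 = 11.185
ΔΔCt = 11.185 − 13.715 = -2.530
Fold change = 2^(−(-2.530)) = 2^2.530 = 5.7757

5.776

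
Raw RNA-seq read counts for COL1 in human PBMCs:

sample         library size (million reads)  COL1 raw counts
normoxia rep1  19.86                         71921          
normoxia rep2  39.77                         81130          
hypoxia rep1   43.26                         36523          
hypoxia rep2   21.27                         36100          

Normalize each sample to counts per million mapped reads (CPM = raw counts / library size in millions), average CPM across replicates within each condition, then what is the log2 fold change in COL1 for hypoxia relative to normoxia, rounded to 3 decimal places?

CPM(normoxia rep1) = 71921 / 19.86 = 3621.3998
CPM(normoxia rep2) = 81130 / 39.77 = 2039.9799
CPM(hypoxia rep1) = 36523 / 43.26 = 844.2672
CPM(hypoxia rep2) = 36100 / 21.27 = 1697.2261
mean CPM(normoxia) = 2830.6898; mean CPM(hypoxia) = 1270.7467
Fold change = 1270.7467 / 2830.6898 = 0.44892
log2(0.44892) = -1.1555

-1.155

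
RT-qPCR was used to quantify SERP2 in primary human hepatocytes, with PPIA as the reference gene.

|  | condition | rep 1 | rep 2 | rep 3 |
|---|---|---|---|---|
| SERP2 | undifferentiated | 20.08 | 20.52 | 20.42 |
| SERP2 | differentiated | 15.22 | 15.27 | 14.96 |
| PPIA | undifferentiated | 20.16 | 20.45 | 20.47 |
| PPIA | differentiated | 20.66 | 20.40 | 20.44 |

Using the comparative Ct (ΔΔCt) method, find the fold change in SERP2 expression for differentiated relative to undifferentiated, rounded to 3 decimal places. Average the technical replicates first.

Mean Ct: SERP2 undifferentiated 20.340; SERP2 differentiated 15.150; PPIA undifferentiated 20.360; PPIA differentiated 20.500
ΔCt(undifferentiated) = 20.340 − 20.360 = -0.020
ΔCt(differentiated) = 15.150 − 20.500 = -5.350
ΔΔCt = -5.350 − (-0.020) = -5.330
Fold change = 2^(−(-5.330)) = 2^5.330 = 40.2244

40.224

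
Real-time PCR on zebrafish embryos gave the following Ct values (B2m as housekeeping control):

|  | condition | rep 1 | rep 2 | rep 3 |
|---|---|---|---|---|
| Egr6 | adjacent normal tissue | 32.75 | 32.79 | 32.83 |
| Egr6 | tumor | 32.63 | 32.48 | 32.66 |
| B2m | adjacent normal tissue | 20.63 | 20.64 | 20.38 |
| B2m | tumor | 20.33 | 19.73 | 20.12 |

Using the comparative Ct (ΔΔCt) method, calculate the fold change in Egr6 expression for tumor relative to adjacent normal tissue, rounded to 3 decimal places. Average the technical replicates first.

0.818

Mean Ct: Egr6 adjacent normal tissue 32.790; Egr6 tumor 32.590; B2m adjacent normal tissue 20.550; B2m tumor 20.060
ΔCt(adjacent normal tissue) = 32.790 − 20.550 = 12.240
ΔCt(tumor) = 32.590 − 20.060 = 12.530
ΔΔCt = 12.530 − 12.240 = 0.290
Fold change = 2^(−0.290) = 0.8179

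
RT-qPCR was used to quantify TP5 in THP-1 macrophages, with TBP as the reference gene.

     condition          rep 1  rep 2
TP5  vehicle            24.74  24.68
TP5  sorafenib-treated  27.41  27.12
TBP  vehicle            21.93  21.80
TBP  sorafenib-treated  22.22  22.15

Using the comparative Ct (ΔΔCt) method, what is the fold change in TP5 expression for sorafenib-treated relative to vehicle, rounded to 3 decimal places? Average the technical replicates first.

Mean Ct: TP5 vehicle 24.710; TP5 sorafenib-treated 27.265; TBP vehicle 21.865; TBP sorafenib-treated 22.185
ΔCt(vehicle) = 24.710 − 21.865 = 2.845
ΔCt(sorafenib-treated) = 27.265 − 22.185 = 5.080
ΔΔCt = 5.080 − 2.845 = 2.235
Fold change = 2^(−2.235) = 0.2124

0.212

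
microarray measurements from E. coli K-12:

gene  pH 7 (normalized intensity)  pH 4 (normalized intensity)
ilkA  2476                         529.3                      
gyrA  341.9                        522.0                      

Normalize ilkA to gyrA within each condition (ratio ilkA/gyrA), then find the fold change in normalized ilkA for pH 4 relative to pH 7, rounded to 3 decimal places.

0.140

ilkA/gyrA (pH 7) = 2476 / 341.9 = 7.2419
ilkA/gyrA (pH 4) = 529.3 / 522.0 = 1.014
Fold change = 1.014 / 7.2419 = 0.1400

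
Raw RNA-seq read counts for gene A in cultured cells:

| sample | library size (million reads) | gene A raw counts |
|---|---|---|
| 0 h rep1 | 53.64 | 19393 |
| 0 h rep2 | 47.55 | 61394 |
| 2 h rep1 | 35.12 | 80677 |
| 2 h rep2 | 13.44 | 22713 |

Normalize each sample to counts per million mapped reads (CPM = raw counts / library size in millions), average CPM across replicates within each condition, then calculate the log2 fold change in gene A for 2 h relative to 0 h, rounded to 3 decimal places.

1.271

CPM(0 h rep1) = 19393 / 53.64 = 361.5399
CPM(0 h rep2) = 61394 / 47.55 = 1291.1462
CPM(2 h rep1) = 80677 / 35.12 = 2297.1811
CPM(2 h rep2) = 22713 / 13.44 = 1689.9554
mean CPM(0 h) = 826.3430; mean CPM(2 h) = 1993.5682
Fold change = 1993.5682 / 826.3430 = 2.41252
log2(2.41252) = 1.2705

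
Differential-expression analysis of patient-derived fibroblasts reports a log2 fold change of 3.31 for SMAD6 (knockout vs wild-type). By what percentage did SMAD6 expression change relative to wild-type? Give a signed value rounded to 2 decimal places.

891.77%

Fold change = 2^(3.31) = 9.9177
Percent change = (FC − 1) × 100% = (9.9177 − 1) × 100 = 891.77%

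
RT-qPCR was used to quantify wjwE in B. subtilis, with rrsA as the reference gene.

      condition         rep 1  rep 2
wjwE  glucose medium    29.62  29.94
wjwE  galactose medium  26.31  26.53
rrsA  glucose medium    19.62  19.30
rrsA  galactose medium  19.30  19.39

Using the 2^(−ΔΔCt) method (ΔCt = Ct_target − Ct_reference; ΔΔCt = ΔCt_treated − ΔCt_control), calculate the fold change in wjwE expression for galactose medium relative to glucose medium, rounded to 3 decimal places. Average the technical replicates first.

9.481

Mean Ct: wjwE glucose medium 29.780; wjwE galactose medium 26.420; rrsA glucose medium 19.460; rrsA galactose medium 19.345
ΔCt(glucose medium) = 29.780 − 19.460 = 10.320
ΔCt(galactose medium) = 26.420 − 19.345 = 7.075
ΔΔCt = 7.075 − 10.320 = -3.245
Fold change = 2^(−(-3.245)) = 2^3.245 = 9.4807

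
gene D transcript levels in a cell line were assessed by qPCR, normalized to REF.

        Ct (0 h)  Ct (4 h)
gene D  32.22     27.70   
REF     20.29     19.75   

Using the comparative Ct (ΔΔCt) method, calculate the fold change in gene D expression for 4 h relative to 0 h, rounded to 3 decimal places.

ΔCt(0 h) = 32.220 − 20.290 = 11.930
ΔCt(4 h) = 27.700 − 19.750 = 7.950
ΔΔCt = 7.950 − 11.930 = -3.980
Fold change = 2^(−(-3.980)) = 2^3.980 = 15.7797

15.780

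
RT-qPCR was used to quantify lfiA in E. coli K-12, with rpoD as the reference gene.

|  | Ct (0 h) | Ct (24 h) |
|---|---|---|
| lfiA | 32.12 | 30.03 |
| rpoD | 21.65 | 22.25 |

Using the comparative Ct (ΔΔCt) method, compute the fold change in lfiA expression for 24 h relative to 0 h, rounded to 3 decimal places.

6.453

ΔCt(0 h) = 32.120 − 21.650 = 10.470
ΔCt(24 h) = 30.030 − 22.250 = 7.780
ΔΔCt = 7.780 − 10.470 = -2.690
Fold change = 2^(−(-2.690)) = 2^2.690 = 6.4531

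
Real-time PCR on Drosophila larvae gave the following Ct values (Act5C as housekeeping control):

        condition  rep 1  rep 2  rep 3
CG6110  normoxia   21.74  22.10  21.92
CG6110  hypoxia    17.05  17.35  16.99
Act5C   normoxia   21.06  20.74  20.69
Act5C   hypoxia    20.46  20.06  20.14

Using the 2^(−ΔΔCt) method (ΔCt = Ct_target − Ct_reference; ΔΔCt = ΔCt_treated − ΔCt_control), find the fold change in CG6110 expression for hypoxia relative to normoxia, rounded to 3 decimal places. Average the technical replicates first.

18.126

Mean Ct: CG6110 normoxia 21.920; CG6110 hypoxia 17.130; Act5C normoxia 20.830; Act5C hypoxia 20.220
ΔCt(normoxia) = 21.920 − 20.830 = 1.090
ΔCt(hypoxia) = 17.130 − 20.220 = -3.090
ΔΔCt = -3.090 − 1.090 = -4.180
Fold change = 2^(−(-4.180)) = 2^4.180 = 18.1261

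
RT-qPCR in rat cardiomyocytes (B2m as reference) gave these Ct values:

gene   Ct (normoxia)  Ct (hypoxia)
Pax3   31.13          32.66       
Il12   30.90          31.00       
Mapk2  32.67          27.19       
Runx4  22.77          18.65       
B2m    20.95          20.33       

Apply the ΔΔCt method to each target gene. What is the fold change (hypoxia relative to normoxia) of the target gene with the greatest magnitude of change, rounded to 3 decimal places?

Pax3: ΔΔCt = (32.66−20.33) − (31.13−20.95) = 12.33 − 10.18 = 2.15; fold change = 2^-2.15 = 0.225
Il12: ΔΔCt = (31.00−20.33) − (30.90−20.95) = 10.67 − 9.95 = 0.72; fold change = 2^-0.72 = 0.607
Mapk2: ΔΔCt = (27.19−20.33) − (32.67−20.95) = 6.86 − 11.72 = -4.86; fold change = 2^4.86 = 29.041
Runx4: ΔΔCt = (18.65−20.33) − (22.77−20.95) = -1.68 − 1.82 = -3.50; fold change = 2^3.50 = 11.314
Mapk2 has the largest |ΔΔCt| = 4.86.

29.041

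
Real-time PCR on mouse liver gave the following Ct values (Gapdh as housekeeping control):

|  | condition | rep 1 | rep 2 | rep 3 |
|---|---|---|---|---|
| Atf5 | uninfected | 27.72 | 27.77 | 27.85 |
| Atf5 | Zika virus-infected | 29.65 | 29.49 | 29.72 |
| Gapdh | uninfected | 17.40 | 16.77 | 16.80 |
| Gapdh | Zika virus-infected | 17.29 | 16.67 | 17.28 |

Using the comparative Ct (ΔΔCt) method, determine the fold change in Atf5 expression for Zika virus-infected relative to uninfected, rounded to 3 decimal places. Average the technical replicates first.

0.297

Mean Ct: Atf5 uninfected 27.780; Atf5 Zika virus-infected 29.620; Gapdh uninfected 16.990; Gapdh Zika virus-infected 17.080
ΔCt(uninfected) = 27.780 − 16.990 = 10.790
ΔCt(Zika virus-infected) = 29.620 − 17.080 = 12.540
ΔΔCt = 12.540 − 10.790 = 1.750
Fold change = 2^(−1.750) = 0.2973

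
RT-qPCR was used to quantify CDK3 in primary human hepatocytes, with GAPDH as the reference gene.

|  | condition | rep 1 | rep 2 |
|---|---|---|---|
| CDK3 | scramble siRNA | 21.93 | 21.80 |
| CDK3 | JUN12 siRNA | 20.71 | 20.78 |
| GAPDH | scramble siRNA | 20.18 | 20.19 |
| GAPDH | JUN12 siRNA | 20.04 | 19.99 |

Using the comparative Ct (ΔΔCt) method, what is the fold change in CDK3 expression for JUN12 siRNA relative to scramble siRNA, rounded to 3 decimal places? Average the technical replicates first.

Mean Ct: CDK3 scramble siRNA 21.865; CDK3 JUN12 siRNA 20.745; GAPDH scramble siRNA 20.185; GAPDH JUN12 siRNA 20.015
ΔCt(scramble siRNA) = 21.865 − 20.185 = 1.680
ΔCt(JUN12 siRNA) = 20.745 − 20.015 = 0.730
ΔΔCt = 0.730 − 1.680 = -0.950
Fold change = 2^(−(-0.950)) = 2^0.950 = 1.9319

1.932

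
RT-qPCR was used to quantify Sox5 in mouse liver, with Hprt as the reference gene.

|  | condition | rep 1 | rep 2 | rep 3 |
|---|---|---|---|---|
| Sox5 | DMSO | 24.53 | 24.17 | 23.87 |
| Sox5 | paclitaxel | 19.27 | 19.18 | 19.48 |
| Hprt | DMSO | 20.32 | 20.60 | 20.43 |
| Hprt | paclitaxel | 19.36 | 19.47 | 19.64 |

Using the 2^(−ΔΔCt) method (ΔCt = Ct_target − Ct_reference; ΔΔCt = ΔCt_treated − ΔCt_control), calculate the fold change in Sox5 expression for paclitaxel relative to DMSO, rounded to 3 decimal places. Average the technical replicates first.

15.137

Mean Ct: Sox5 DMSO 24.190; Sox5 paclitaxel 19.310; Hprt DMSO 20.450; Hprt paclitaxel 19.490
ΔCt(DMSO) = 24.190 − 20.450 = 3.740
ΔCt(paclitaxel) = 19.310 − 19.490 = -0.180
ΔΔCt = -0.180 − 3.740 = -3.920
Fold change = 2^(−(-3.920)) = 2^3.920 = 15.1369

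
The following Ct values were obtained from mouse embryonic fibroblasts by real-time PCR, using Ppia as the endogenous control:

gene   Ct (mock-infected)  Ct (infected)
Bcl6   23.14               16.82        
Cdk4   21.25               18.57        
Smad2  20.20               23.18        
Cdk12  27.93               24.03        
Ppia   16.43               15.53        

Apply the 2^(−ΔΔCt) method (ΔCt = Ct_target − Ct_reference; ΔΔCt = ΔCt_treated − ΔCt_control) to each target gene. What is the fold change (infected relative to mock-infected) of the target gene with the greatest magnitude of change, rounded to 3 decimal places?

Bcl6: ΔΔCt = (16.82−15.53) − (23.14−16.43) = 1.29 − 6.71 = -5.42; fold change = 2^5.42 = 42.814
Cdk4: ΔΔCt = (18.57−15.53) − (21.25−16.43) = 3.04 − 4.82 = -1.78; fold change = 2^1.78 = 3.434
Smad2: ΔΔCt = (23.18−15.53) − (20.20−16.43) = 7.65 − 3.77 = 3.88; fold change = 2^-3.88 = 0.068
Cdk12: ΔΔCt = (24.03−15.53) − (27.93−16.43) = 8.50 − 11.50 = -3.00; fold change = 2^3.00 = 8.000
Bcl6 has the largest |ΔΔCt| = 5.42.

42.814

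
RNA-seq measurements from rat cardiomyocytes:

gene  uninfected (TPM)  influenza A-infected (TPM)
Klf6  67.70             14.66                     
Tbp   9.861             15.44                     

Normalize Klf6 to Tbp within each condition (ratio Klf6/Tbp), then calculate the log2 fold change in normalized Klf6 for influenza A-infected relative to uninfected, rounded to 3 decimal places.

Klf6/Tbp (uninfected) = 67.70 / 9.861 = 6.8654
Klf6/Tbp (influenza A-infected) = 14.66 / 15.44 = 0.94948
Fold change = 0.94948 / 6.8654 = 0.1383
log2(0.1383) = -2.8541

-2.854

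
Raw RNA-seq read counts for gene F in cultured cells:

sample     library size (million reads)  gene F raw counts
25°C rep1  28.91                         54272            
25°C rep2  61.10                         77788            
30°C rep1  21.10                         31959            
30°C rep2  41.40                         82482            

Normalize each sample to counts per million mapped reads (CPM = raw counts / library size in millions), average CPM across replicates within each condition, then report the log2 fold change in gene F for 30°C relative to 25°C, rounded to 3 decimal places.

CPM(25°C rep1) = 54272 / 28.91 = 1877.2743
CPM(25°C rep2) = 77788 / 61.10 = 1273.1260
CPM(30°C rep1) = 31959 / 21.10 = 1514.6445
CPM(30°C rep2) = 82482 / 41.40 = 1992.3188
mean CPM(25°C) = 1575.2002; mean CPM(30°C) = 1753.4817
Fold change = 1753.4817 / 1575.2002 = 1.11318
log2(1.11318) = 0.1547

0.155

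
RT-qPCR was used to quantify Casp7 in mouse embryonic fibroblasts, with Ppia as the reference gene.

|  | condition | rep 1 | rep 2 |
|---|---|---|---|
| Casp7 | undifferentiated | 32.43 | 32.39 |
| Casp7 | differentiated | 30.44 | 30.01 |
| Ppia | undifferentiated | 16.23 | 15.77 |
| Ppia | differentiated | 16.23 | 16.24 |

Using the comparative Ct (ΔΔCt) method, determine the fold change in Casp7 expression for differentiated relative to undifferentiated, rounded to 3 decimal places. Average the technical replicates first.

5.352

Mean Ct: Casp7 undifferentiated 32.410; Casp7 differentiated 30.225; Ppia undifferentiated 16.000; Ppia differentiated 16.235
ΔCt(undifferentiated) = 32.410 − 16.000 = 16.410
ΔCt(differentiated) = 30.225 − 16.235 = 13.990
ΔΔCt = 13.990 − 16.410 = -2.420
Fold change = 2^(−(-2.420)) = 2^2.420 = 5.3517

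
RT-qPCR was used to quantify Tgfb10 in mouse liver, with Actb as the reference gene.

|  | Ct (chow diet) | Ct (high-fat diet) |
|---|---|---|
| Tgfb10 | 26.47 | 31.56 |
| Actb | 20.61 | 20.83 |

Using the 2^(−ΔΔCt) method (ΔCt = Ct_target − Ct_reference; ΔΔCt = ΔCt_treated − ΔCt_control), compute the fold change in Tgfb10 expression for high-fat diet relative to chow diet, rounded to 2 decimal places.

0.03

ΔCt(chow diet) = 26.470 − 20.610 = 5.860
ΔCt(high-fat diet) = 31.560 − 20.830 = 10.730
ΔΔCt = 10.730 − 5.860 = 4.870
Fold change = 2^(−4.870) = 0.034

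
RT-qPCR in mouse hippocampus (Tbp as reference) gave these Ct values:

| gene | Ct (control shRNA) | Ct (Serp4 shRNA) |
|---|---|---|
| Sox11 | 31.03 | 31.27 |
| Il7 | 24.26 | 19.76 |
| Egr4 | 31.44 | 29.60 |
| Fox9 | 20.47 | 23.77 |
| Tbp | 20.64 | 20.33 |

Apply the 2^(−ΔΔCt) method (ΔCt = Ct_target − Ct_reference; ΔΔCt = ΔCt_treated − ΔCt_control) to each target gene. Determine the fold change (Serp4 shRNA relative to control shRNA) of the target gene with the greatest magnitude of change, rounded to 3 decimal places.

18.252

Sox11: ΔΔCt = (31.27−20.33) − (31.03−20.64) = 10.94 − 10.39 = 0.55; fold change = 2^-0.55 = 0.683
Il7: ΔΔCt = (19.76−20.33) − (24.26−20.64) = -0.57 − 3.62 = -4.19; fold change = 2^4.19 = 18.252
Egr4: ΔΔCt = (29.60−20.33) − (31.44−20.64) = 9.27 − 10.80 = -1.53; fold change = 2^1.53 = 2.888
Fox9: ΔΔCt = (23.77−20.33) − (20.47−20.64) = 3.44 − (-0.17) = 3.61; fold change = 2^-3.61 = 0.082
Il7 has the largest |ΔΔCt| = 4.19.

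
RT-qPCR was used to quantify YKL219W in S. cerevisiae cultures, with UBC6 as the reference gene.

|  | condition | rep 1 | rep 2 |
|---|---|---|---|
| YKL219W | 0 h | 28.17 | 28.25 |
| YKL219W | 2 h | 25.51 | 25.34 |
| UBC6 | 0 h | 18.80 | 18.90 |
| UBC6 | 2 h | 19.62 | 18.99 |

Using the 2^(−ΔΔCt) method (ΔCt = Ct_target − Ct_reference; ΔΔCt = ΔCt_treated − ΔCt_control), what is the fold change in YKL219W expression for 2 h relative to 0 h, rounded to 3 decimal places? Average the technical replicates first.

Mean Ct: YKL219W 0 h 28.210; YKL219W 2 h 25.425; UBC6 0 h 18.850; UBC6 2 h 19.305
ΔCt(0 h) = 28.210 − 18.850 = 9.360
ΔCt(2 h) = 25.425 − 19.305 = 6.120
ΔΔCt = 6.120 − 9.360 = -3.240
Fold change = 2^(−(-3.240)) = 2^3.240 = 9.4479

9.448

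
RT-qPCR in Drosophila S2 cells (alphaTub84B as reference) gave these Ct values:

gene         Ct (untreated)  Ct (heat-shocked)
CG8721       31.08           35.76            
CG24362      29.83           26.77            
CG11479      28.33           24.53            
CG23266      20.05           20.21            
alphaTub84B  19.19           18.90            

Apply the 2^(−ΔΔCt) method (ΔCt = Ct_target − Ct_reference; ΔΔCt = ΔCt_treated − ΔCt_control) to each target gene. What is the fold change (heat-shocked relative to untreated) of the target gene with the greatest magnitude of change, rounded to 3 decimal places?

CG8721: ΔΔCt = (35.76−18.90) − (31.08−19.19) = 16.86 − 11.89 = 4.97; fold change = 2^-4.97 = 0.032
CG24362: ΔΔCt = (26.77−18.90) − (29.83−19.19) = 7.87 − 10.64 = -2.77; fold change = 2^2.77 = 6.821
CG11479: ΔΔCt = (24.53−18.90) − (28.33−19.19) = 5.63 − 9.14 = -3.51; fold change = 2^3.51 = 11.392
CG23266: ΔΔCt = (20.21−18.90) − (20.05−19.19) = 1.31 − 0.86 = 0.45; fold change = 2^-0.45 = 0.732
CG8721 has the largest |ΔΔCt| = 4.97.

0.032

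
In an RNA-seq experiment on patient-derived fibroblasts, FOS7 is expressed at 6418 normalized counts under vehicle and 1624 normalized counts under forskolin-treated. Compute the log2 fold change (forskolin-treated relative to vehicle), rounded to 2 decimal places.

Fold change = 1624 / 6418 = 0.2530
log2(0.2530) = -1.983

-1.98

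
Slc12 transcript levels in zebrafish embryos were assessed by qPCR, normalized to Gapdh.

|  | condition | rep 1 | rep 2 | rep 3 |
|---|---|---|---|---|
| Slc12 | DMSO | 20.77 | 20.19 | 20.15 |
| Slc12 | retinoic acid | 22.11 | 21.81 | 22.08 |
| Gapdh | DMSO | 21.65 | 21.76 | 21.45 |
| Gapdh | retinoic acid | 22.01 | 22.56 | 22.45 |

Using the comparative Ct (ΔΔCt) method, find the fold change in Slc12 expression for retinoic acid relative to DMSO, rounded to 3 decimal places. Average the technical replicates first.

0.532

Mean Ct: Slc12 DMSO 20.370; Slc12 retinoic acid 22.000; Gapdh DMSO 21.620; Gapdh retinoic acid 22.340
ΔCt(DMSO) = 20.370 − 21.620 = -1.250
ΔCt(retinoic acid) = 22.000 − 22.340 = -0.340
ΔΔCt = -0.340 − (-1.250) = 0.910
Fold change = 2^(−0.910) = 0.5322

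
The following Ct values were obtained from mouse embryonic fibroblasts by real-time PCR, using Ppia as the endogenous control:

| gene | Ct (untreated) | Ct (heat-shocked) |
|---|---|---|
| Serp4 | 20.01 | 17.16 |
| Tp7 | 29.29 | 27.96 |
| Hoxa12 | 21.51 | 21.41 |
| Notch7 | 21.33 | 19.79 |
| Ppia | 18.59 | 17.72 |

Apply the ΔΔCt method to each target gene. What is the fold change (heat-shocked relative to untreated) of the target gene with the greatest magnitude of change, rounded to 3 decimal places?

3.945

Serp4: ΔΔCt = (17.16−17.72) − (20.01−18.59) = -0.56 − 1.42 = -1.98; fold change = 2^1.98 = 3.945
Tp7: ΔΔCt = (27.96−17.72) − (29.29−18.59) = 10.24 − 10.70 = -0.46; fold change = 2^0.46 = 1.376
Hoxa12: ΔΔCt = (21.41−17.72) − (21.51−18.59) = 3.69 − 2.92 = 0.77; fold change = 2^-0.77 = 0.586
Notch7: ΔΔCt = (19.79−17.72) − (21.33−18.59) = 2.07 − 2.74 = -0.67; fold change = 2^0.67 = 1.591
Serp4 has the largest |ΔΔCt| = 1.98.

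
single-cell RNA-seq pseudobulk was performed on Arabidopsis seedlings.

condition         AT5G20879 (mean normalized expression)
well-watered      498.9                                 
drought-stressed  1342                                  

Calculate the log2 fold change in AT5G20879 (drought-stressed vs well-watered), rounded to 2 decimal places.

1.43

Fold change = 1342 / 498.9 = 2.6899
log2(2.6899) = 1.428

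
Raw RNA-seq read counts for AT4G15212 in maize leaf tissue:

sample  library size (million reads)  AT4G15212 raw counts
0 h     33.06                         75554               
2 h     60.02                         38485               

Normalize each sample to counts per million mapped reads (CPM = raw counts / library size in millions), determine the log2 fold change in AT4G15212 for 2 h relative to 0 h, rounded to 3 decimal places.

CPM(0 h) = 75554 / 33.06 = 2285.3600
CPM(2 h) = 38485 / 60.02 = 641.2029
Fold change = 641.2029 / 2285.3600 = 0.28057
log2(0.28057) = -1.8336

-1.834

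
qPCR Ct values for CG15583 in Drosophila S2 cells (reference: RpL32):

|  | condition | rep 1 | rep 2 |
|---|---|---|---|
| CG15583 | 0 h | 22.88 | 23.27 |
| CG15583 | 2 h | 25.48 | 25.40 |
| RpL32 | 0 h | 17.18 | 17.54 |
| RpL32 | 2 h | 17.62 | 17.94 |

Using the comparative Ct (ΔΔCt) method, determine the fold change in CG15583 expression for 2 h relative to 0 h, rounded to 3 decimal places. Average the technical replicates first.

0.260

Mean Ct: CG15583 0 h 23.075; CG15583 2 h 25.440; RpL32 0 h 17.360; RpL32 2 h 17.780
ΔCt(0 h) = 23.075 − 17.360 = 5.715
ΔCt(2 h) = 25.440 − 17.780 = 7.660
ΔΔCt = 7.660 − 5.715 = 1.945
Fold change = 2^(−1.945) = 0.2597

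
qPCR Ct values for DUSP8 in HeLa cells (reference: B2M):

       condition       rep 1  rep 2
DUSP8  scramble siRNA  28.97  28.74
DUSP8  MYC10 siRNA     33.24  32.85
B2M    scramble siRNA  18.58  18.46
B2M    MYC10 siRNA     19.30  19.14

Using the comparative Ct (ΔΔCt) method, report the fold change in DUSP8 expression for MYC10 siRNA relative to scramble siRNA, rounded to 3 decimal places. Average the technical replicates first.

0.089

Mean Ct: DUSP8 scramble siRNA 28.855; DUSP8 MYC10 siRNA 33.045; B2M scramble siRNA 18.520; B2M MYC10 siRNA 19.220
ΔCt(scramble siRNA) = 28.855 − 18.520 = 10.335
ΔCt(MYC10 siRNA) = 33.045 − 19.220 = 13.825
ΔΔCt = 13.825 − 10.335 = 3.490
Fold change = 2^(−3.490) = 0.0890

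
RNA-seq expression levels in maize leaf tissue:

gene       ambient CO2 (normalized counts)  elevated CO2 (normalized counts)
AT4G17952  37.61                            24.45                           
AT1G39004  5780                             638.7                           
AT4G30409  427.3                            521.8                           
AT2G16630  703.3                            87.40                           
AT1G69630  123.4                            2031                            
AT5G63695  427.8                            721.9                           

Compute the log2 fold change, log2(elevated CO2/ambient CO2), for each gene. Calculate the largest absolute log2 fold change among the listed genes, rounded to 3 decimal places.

log2(24.45/37.61) = -0.621  (AT4G17952)
log2(638.7/5780) = -3.178  (AT1G39004)
log2(521.8/427.3) = 0.288  (AT4G30409)
log2(87.40/703.3) = -3.008  (AT2G16630)
log2(2031/123.4) = 4.041  (AT1G69630)
log2(721.9/427.8) = 0.755  (AT5G63695)
The largest magnitude belongs to AT1G69630.

4.041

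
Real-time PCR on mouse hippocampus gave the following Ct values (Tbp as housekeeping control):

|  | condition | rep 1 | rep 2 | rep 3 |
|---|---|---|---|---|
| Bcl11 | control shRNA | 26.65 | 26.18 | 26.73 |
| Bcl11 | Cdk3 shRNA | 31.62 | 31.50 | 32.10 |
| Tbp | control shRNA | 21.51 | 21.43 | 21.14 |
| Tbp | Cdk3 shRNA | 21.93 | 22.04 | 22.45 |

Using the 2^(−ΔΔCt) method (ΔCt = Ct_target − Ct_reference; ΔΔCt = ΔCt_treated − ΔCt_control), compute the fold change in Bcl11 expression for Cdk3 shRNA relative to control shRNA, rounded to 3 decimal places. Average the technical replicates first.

0.046

Mean Ct: Bcl11 control shRNA 26.520; Bcl11 Cdk3 shRNA 31.740; Tbp control shRNA 21.360; Tbp Cdk3 shRNA 22.140
ΔCt(control shRNA) = 26.520 − 21.360 = 5.160
ΔCt(Cdk3 shRNA) = 31.740 − 22.140 = 9.600
ΔΔCt = 9.600 − 5.160 = 4.440
Fold change = 2^(−4.440) = 0.0461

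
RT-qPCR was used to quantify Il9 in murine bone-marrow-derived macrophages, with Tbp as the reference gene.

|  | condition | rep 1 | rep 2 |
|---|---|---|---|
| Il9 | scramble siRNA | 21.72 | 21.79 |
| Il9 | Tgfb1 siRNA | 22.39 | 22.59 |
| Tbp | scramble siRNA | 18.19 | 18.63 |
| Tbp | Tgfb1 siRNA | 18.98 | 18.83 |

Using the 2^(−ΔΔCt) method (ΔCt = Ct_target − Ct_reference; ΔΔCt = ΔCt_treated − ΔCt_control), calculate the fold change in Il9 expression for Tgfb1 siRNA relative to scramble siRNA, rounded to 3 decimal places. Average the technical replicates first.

Mean Ct: Il9 scramble siRNA 21.755; Il9 Tgfb1 siRNA 22.490; Tbp scramble siRNA 18.410; Tbp Tgfb1 siRNA 18.905
ΔCt(scramble siRNA) = 21.755 − 18.410 = 3.345
ΔCt(Tgfb1 siRNA) = 22.490 − 18.905 = 3.585
ΔΔCt = 3.585 − 3.345 = 0.240
Fold change = 2^(−0.240) = 0.8467

0.847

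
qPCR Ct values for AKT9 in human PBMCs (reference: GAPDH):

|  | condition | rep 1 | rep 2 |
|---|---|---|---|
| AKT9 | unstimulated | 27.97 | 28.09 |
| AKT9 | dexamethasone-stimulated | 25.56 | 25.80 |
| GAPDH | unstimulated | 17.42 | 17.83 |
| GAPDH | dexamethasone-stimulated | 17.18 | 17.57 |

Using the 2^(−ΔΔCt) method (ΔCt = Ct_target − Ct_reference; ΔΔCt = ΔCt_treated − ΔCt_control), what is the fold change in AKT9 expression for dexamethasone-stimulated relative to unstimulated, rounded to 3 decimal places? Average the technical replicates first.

4.287

Mean Ct: AKT9 unstimulated 28.030; AKT9 dexamethasone-stimulated 25.680; GAPDH unstimulated 17.625; GAPDH dexamethasone-stimulated 17.375
ΔCt(unstimulated) = 28.030 − 17.625 = 10.405
ΔCt(dexamethasone-stimulated) = 25.680 − 17.375 = 8.305
ΔΔCt = 8.305 − 10.405 = -2.100
Fold change = 2^(−(-2.100)) = 2^2.100 = 4.2871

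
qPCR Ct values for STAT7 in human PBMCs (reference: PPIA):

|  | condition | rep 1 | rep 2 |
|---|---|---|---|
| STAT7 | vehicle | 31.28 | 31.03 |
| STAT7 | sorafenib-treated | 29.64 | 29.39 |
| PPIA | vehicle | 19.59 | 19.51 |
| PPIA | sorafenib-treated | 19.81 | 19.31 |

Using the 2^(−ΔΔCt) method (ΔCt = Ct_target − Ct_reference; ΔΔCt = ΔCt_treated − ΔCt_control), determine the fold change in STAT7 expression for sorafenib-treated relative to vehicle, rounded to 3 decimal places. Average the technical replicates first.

3.138

Mean Ct: STAT7 vehicle 31.155; STAT7 sorafenib-treated 29.515; PPIA vehicle 19.550; PPIA sorafenib-treated 19.560
ΔCt(vehicle) = 31.155 − 19.550 = 11.605
ΔCt(sorafenib-treated) = 29.515 − 19.560 = 9.955
ΔΔCt = 9.955 − 11.605 = -1.650
Fold change = 2^(−(-1.650)) = 2^1.650 = 3.1383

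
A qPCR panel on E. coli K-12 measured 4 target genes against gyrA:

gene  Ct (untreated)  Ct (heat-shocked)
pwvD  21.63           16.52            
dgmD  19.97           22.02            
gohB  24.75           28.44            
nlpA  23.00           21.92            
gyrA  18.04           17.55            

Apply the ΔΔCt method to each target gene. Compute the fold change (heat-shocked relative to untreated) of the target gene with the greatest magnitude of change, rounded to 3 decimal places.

pwvD: ΔΔCt = (16.52−17.55) − (21.63−18.04) = -1.03 − 3.59 = -4.62; fold change = 2^4.62 = 24.590
dgmD: ΔΔCt = (22.02−17.55) − (19.97−18.04) = 4.47 − 1.93 = 2.54; fold change = 2^-2.54 = 0.172
gohB: ΔΔCt = (28.44−17.55) − (24.75−18.04) = 10.89 − 6.71 = 4.18; fold change = 2^-4.18 = 0.055
nlpA: ΔΔCt = (21.92−17.55) − (23.00−18.04) = 4.37 − 4.96 = -0.59; fold change = 2^0.59 = 1.505
pwvD has the largest |ΔΔCt| = 4.62.

24.590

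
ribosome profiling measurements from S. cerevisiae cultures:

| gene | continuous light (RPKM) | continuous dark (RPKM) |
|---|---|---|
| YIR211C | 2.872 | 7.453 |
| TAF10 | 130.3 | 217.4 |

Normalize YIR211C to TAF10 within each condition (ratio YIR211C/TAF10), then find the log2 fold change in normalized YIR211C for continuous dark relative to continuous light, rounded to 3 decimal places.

YIR211C/TAF10 (continuous light) = 2.872 / 130.3 = 0.022041
YIR211C/TAF10 (continuous dark) = 7.453 / 217.4 = 0.034282
Fold change = 0.034282 / 0.022041 = 1.5554
log2(1.5554) = 0.6373

0.637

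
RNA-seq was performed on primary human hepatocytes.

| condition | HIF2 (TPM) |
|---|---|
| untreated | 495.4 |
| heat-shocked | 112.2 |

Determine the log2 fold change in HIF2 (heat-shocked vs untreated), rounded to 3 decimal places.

-2.143

Fold change = 112.2 / 495.4 = 0.2265
log2(0.2265) = -2.1425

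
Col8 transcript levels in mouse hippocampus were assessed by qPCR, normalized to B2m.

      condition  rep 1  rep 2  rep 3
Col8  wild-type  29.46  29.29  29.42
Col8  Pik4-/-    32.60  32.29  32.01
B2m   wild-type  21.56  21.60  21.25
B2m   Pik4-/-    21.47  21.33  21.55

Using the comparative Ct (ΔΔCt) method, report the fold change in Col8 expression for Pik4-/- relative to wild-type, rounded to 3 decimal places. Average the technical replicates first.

Mean Ct: Col8 wild-type 29.390; Col8 Pik4-/- 32.300; B2m wild-type 21.470; B2m Pik4-/- 21.450
ΔCt(wild-type) = 29.390 − 21.470 = 7.920
ΔCt(Pik4-/-) = 32.300 − 21.450 = 10.850
ΔΔCt = 10.850 − 7.920 = 2.930
Fold change = 2^(−2.930) = 0.1312

0.131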